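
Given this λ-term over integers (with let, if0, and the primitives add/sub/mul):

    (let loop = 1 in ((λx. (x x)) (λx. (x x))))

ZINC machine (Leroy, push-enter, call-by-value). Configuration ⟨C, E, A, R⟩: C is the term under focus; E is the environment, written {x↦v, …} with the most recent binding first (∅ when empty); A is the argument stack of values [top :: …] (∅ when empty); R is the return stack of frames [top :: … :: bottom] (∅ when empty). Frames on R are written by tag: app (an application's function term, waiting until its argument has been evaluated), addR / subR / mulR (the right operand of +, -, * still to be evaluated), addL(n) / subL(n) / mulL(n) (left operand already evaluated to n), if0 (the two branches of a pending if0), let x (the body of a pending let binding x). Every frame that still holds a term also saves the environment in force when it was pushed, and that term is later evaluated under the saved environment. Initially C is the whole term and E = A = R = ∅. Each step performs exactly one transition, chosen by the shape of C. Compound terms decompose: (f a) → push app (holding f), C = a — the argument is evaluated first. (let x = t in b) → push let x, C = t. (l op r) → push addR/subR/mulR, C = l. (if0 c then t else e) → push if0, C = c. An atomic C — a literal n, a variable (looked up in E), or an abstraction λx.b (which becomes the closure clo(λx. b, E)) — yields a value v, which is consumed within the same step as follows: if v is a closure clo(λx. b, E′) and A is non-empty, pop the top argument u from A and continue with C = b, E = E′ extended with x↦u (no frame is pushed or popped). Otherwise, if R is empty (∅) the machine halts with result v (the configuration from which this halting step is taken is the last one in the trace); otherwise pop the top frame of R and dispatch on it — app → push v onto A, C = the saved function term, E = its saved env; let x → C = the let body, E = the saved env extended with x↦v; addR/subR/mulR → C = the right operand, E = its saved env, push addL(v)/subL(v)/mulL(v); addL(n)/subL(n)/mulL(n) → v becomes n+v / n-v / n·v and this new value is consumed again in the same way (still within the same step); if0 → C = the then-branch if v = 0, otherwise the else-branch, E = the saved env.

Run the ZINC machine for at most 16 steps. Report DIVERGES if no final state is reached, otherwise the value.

step 0: [C=(let loop = 1 in ((λx. (x x)) (λx. (x x)))) | E=∅ | A=∅ | R=∅]
step 1: [C=1 | E=∅ | A=∅ | R=[let loop]]
step 2: [C=((λx. (x x)) (λx. (x x))) | E={loop↦1} | A=∅ | R=∅]
step 3: [C=(λx. (x x)) | E={loop↦1} | A=∅ | R=[app]]
step 4: [C=(λx. (x x)) | E={loop↦1} | A=[clo(λx. (x x), {loop↦1})] | R=∅]
step 5: [C=(x x) | E={x↦clo(λx. (x x), {loop↦1}), loop↦1} | A=∅ | R=∅]
step 6: [C=x | E={x↦clo(λx. (x x), {loop↦1}), loop↦1} | A=∅ | R=[app]]
step 7: [C=x | E={x↦clo(λx. (x x), {loop↦1}), loop↦1} | A=[clo(λx. (x x), {loop↦1})] | R=∅]
… configuration repeats with period 3 (steps 5–7 recur indefinitely) …

Answer: DIVERGES (no final state within 16 steps)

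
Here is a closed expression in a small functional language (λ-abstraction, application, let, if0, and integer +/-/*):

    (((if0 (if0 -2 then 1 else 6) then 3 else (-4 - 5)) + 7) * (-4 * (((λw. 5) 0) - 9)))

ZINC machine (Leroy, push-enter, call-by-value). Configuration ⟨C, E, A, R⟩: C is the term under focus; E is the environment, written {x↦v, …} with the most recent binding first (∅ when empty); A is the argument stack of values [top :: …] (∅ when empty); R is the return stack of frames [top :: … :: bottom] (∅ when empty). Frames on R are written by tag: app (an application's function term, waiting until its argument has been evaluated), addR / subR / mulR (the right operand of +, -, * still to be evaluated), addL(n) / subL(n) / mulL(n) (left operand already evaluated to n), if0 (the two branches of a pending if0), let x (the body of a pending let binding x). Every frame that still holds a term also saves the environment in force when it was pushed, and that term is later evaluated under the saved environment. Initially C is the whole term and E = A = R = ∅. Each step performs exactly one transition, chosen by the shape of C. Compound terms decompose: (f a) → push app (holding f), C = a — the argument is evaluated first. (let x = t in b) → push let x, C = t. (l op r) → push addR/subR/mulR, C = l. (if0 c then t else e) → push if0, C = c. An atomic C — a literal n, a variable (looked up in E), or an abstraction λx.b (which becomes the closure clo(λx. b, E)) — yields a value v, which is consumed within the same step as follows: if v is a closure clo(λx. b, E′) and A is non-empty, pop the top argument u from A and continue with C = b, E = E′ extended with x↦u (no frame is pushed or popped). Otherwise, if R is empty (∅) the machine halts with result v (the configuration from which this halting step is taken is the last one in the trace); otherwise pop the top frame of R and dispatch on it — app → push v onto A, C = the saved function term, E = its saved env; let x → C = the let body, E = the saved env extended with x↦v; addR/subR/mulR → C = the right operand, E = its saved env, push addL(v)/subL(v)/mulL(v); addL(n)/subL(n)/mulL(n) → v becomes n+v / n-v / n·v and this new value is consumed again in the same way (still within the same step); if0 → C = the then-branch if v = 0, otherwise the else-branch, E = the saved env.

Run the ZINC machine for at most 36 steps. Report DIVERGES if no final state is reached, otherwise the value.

[0] [C=(((if0 (if0 -2 then 1 else 6) then 3 else (-4 - 5)) + 7) * (-4 * (((λw. 5) 0) - 9))) | E=∅ | A=∅ | R=∅]
[1] [C=((if0 (if0 -2 then 1 else 6) then 3 else (-4 - 5)) + 7) | E=∅ | A=∅ | R=[mulR]]
[2] [C=(if0 (if0 -2 then 1 else 6) then 3 else (-4 - 5)) | E=∅ | A=∅ | R=[addR :: mulR]]
[3] [C=(if0 -2 then 1 else 6) | E=∅ | A=∅ | R=[if0 :: addR :: mulR]]
[4] [C=-2 | E=∅ | A=∅ | R=[if0 :: if0 :: addR :: mulR]]
[5] [C=6 | E=∅ | A=∅ | R=[if0 :: addR :: mulR]]
[6] [C=(-4 - 5) | E=∅ | A=∅ | R=[addR :: mulR]]
[7] [C=-4 | E=∅ | A=∅ | R=[subR :: addR :: mulR]]
[8] [C=5 | E=∅ | A=∅ | R=[subL(-4) :: addR :: mulR]]
[9] [C=7 | E=∅ | A=∅ | R=[addL(-9) :: mulR]]
[10] [C=(-4 * (((λw. 5) 0) - 9)) | E=∅ | A=∅ | R=[mulL(-2)]]
[11] [C=-4 | E=∅ | A=∅ | R=[mulR :: mulL(-2)]]
[12] [C=(((λw. 5) 0) - 9) | E=∅ | A=∅ | R=[mulL(-4) :: mulL(-2)]]
[13] [C=((λw. 5) 0) | E=∅ | A=∅ | R=[subR :: mulL(-4) :: mulL(-2)]]
[14] [C=0 | E=∅ | A=∅ | R=[app :: subR :: mulL(-4) :: mulL(-2)]]
[15] [C=(λw. 5) | E=∅ | A=[0] | R=[subR :: mulL(-4) :: mulL(-2)]]
[16] [C=5 | E={w↦0} | A=∅ | R=[subR :: mulL(-4) :: mulL(-2)]]
[17] [C=9 | E=∅ | A=∅ | R=[subL(5) :: mulL(-4) :: mulL(-2)]]
→ final value -32

Answer: -32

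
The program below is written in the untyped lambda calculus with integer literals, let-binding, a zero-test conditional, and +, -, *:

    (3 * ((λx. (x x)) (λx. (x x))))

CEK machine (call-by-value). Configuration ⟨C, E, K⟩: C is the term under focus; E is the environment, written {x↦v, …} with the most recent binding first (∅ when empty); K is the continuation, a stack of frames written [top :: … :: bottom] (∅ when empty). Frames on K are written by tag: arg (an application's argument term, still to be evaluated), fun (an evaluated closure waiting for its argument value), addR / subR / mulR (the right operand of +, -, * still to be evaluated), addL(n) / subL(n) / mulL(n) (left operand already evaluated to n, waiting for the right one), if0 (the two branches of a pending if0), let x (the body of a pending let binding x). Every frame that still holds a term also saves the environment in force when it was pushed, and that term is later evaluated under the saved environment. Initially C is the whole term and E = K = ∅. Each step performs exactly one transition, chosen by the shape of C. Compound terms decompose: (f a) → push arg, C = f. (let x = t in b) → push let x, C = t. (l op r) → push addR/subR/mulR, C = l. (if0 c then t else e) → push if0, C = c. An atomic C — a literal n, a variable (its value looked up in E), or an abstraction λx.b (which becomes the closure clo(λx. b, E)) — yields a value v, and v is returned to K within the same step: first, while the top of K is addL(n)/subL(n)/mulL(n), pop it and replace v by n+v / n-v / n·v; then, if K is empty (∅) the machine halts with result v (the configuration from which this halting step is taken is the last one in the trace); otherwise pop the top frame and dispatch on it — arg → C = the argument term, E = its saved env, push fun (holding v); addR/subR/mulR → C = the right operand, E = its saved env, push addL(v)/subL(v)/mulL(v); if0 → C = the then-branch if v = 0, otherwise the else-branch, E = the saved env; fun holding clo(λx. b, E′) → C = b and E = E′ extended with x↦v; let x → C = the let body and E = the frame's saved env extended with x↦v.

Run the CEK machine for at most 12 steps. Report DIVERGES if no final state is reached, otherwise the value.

step 0: ⟨C=(3 * ((λx. (x x)) (λx. (x x)))); E=∅; K=∅⟩
step 1: ⟨C=3; E=∅; K=[mulR]⟩
step 2: ⟨C=((λx. (x x)) (λx. (x x))); E=∅; K=[mulL(3)]⟩
step 3: ⟨C=(λx. (x x)); E=∅; K=[arg :: mulL(3)]⟩
step 4: ⟨C=(λx. (x x)); E=∅; K=[fun :: mulL(3)]⟩
step 5: ⟨C=(x x); E={x↦clo(λx. (x x), ∅)}; K=[mulL(3)]⟩
step 6: ⟨C=x; E={x↦clo(λx. (x x), ∅)}; K=[arg :: mulL(3)]⟩
step 7: ⟨C=x; E={x↦clo(λx. (x x), ∅)}; K=[fun :: mulL(3)]⟩
… configuration repeats with period 3 (steps 5–7 recur indefinitely) …

Answer: DIVERGES (no final state within 12 steps)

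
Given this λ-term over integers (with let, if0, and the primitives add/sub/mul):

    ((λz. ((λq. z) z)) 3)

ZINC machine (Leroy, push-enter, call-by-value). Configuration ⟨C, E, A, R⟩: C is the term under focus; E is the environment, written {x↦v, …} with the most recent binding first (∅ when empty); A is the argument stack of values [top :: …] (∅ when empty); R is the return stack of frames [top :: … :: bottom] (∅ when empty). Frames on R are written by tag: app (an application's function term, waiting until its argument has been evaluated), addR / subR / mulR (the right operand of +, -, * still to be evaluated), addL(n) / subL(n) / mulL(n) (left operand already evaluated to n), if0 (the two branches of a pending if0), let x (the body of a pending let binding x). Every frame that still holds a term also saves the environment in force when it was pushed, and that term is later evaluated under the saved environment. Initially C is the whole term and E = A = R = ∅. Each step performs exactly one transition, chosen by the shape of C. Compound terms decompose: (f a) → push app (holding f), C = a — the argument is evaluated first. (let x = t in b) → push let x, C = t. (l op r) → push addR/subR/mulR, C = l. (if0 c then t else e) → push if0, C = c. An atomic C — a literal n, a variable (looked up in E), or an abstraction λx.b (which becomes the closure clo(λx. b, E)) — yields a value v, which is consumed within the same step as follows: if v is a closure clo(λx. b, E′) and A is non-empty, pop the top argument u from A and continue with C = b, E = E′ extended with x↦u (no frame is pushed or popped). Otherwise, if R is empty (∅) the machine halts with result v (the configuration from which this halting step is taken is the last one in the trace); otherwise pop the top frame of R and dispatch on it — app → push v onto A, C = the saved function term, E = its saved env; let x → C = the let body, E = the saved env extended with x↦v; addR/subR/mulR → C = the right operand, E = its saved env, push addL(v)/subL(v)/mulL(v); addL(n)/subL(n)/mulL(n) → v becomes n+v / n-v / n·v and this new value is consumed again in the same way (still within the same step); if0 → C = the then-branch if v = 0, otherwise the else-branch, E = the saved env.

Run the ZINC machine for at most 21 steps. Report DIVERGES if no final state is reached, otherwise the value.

0. [C=((λz. ((λq. z) z)) 3) | E=∅ | A=∅ | R=∅]
1. [C=3 | E=∅ | A=∅ | R=[app]]
2. [C=(λz. ((λq. z) z)) | E=∅ | A=[3] | R=∅]
3. [C=((λq. z) z) | E={z↦3} | A=∅ | R=∅]
4. [C=z | E={z↦3} | A=∅ | R=[app]]
5. [C=(λq. z) | E={z↦3} | A=[3] | R=∅]
6. [C=z | E={q↦3, z↦3} | A=∅ | R=∅]
→ final value 3

Answer: 3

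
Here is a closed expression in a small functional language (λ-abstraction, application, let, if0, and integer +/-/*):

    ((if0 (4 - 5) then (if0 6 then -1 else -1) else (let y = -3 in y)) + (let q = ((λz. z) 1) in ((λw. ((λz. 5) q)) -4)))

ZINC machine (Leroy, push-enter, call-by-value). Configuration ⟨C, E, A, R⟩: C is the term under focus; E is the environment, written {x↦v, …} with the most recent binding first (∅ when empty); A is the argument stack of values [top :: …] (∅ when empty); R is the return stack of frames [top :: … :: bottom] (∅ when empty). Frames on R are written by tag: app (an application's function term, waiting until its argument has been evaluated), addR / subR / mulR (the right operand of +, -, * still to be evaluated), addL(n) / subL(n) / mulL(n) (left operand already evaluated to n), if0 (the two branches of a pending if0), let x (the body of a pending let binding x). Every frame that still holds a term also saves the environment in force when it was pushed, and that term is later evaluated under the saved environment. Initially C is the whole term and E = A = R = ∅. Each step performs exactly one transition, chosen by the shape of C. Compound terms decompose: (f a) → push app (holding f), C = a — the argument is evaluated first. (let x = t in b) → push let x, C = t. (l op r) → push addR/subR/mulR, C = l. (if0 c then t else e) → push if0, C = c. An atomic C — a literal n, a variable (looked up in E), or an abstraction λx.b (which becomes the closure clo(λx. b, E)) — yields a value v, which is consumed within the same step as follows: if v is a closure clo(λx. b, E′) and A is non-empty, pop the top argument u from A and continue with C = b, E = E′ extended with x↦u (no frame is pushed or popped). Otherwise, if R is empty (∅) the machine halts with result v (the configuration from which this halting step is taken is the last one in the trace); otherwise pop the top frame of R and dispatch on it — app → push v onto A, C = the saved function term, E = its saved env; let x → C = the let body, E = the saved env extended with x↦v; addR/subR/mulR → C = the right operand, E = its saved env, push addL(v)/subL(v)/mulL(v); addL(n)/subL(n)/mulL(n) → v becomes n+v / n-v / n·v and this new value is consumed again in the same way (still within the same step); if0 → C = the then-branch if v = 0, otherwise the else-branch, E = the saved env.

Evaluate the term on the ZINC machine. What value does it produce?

Answer: 2

Machine steps:
step 0: <C=((if0 (4 - 5) then (if0 6 then -1 else -1) else (let y = -3 in y)) + (let q = ((λz. z) 1) in ((λw. ((λz. 5) q)) -4))), E=∅, A=∅, R=∅>
step 1: <C=(if0 (4 - 5) then (if0 6 then -1 else -1) else (let y = -3 in y)), E=∅, A=∅, R=[addR]>
step 2: <C=(4 - 5), E=∅, A=∅, R=[if0 :: addR]>
step 3: <C=4, E=∅, A=∅, R=[subR :: if0 :: addR]>
step 4: <C=5, E=∅, A=∅, R=[subL(4) :: if0 :: addR]>
step 5: <C=(let y = -3 in y), E=∅, A=∅, R=[addR]>
step 6: <C=-3, E=∅, A=∅, R=[let y :: addR]>
step 7: <C=y, E={y↦-3}, A=∅, R=[addR]>
step 8: <C=(let q = ((λz. z) 1) in ((λw. ((λz. 5) q)) -4)), E=∅, A=∅, R=[addL(-3)]>
step 9: <C=((λz. z) 1), E=∅, A=∅, R=[let q :: addL(-3)]>
step 10: <C=1, E=∅, A=∅, R=[app :: let q :: addL(-3)]>
step 11: <C=(λz. z), E=∅, A=[1], R=[let q :: addL(-3)]>
step 12: <C=z, E={z↦1}, A=∅, R=[let q :: addL(-3)]>
step 13: <C=((λw. ((λz. 5) q)) -4), E={q↦1}, A=∅, R=[addL(-3)]>
step 14: <C=-4, E={q↦1}, A=∅, R=[app :: addL(-3)]>
step 15: <C=(λw. ((λz. 5) q)), E={q↦1}, A=[-4], R=[addL(-3)]>
step 16: <C=((λz. 5) q), E={w↦-4, q↦1}, A=∅, R=[addL(-3)]>
step 17: <C=q, E={w↦-4, q↦1}, A=∅, R=[app :: addL(-3)]>
step 18: <C=(λz. 5), E={w↦-4, q↦1}, A=[1], R=[addL(-3)]>
step 19: <C=5, E={z↦1, w↦-4, q↦1}, A=∅, R=[addL(-3)]>
→ final value 2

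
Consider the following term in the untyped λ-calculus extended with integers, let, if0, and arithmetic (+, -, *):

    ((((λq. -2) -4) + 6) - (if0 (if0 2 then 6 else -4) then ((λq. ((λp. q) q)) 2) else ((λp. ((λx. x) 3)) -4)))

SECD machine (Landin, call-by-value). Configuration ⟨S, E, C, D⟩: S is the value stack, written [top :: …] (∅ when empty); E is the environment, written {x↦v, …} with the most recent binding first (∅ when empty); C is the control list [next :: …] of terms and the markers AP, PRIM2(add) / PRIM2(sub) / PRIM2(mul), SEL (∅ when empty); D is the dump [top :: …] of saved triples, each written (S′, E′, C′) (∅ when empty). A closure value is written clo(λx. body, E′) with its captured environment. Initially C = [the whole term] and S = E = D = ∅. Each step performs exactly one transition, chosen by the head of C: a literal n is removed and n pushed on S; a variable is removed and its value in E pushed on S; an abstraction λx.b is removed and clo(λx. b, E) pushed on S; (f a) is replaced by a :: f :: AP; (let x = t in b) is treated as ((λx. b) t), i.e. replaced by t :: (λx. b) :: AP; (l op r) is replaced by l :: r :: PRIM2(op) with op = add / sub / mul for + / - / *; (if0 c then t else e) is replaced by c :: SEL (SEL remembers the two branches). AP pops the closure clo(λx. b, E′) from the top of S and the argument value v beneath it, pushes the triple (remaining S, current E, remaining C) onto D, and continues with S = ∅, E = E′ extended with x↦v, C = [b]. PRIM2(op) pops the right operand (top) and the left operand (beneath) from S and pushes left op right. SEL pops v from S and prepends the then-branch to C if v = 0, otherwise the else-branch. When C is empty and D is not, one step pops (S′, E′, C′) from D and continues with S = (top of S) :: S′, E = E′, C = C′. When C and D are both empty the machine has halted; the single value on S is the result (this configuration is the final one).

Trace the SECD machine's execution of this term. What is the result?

t=0: [S=∅ | E=∅ | C=[((((λq. -2) -4) + 6) - (if0 (if0 2 then 6 else -4) then ((λq. ((λp. q) q)) 2) else ((λp. ((λx. x) 3)) -4)))] | D=∅]
t=1: [S=∅ | E=∅ | C=[(((λq. -2) -4) + 6) :: (if0 (if0 2 then 6 else -4) then ((λq. ((λp. q) q)) 2) else ((λp. ((λx. x) 3)) -4)) :: PRIM2(sub)] | D=∅]
t=2: [S=∅ | E=∅ | C=[((λq. -2) -4) :: 6 :: PRIM2(add) :: (if0 (if0 2 then 6 else -4) then ((λq. ((λp. q) q)) 2) else ((λp. ((λx. x) 3)) -4)) :: PRIM2(sub)] | D=∅]
t=3: [S=∅ | E=∅ | C=[-4 :: (λq. -2) :: AP :: 6 :: PRIM2(add) :: (if0 (if0 2 then 6 else -4) then ((λq. ((λp. q) q)) 2) else ((λp. ((λx. x) 3)) -4)) :: PRIM2(sub)] | D=∅]
t=4: [S=[-4] | E=∅ | C=[(λq. -2) :: AP :: 6 :: PRIM2(add) :: (if0 (if0 2 then 6 else -4) then ((λq. ((λp. q) q)) 2) else ((λp. ((λx. x) 3)) -4)) :: PRIM2(sub)] | D=∅]
t=5: [S=[clo(λq. -2, ∅) :: -4] | E=∅ | C=[AP :: 6 :: PRIM2(add) :: (if0 (if0 2 then 6 else -4) then ((λq. ((λp. q) q)) 2) else ((λp. ((λx. x) 3)) -4)) :: PRIM2(sub)] | D=∅]
t=6: [S=∅ | E={q↦-4} | C=[-2] | D=[(∅, ∅, [6 :: PRIM2(add) :: (if0 (if0 2 then 6 else -4) then ((λq. ((λp. q) q)) 2) else ((λp. ((λx. x) 3)) -4)) :: PRIM2(sub)])]]
t=7: [S=[-2] | E={q↦-4} | C=∅ | D=[(∅, ∅, [6 :: PRIM2(add) :: (if0 (if0 2 then 6 else -4) then ((λq. ((λp. q) q)) 2) else ((λp. ((λx. x) 3)) -4)) :: PRIM2(sub)])]]
t=8: [S=[-2] | E=∅ | C=[6 :: PRIM2(add) :: (if0 (if0 2 then 6 else -4) then ((λq. ((λp. q) q)) 2) else ((λp. ((λx. x) 3)) -4)) :: PRIM2(sub)] | D=∅]
t=9: [S=[6 :: -2] | E=∅ | C=[PRIM2(add) :: (if0 (if0 2 then 6 else -4) then ((λq. ((λp. q) q)) 2) else ((λp. ((λx. x) 3)) -4)) :: PRIM2(sub)] | D=∅]
t=10: [S=[4] | E=∅ | C=[(if0 (if0 2 then 6 else -4) then ((λq. ((λp. q) q)) 2) else ((λp. ((λx. x) 3)) -4)) :: PRIM2(sub)] | D=∅]
t=11: [S=[4] | E=∅ | C=[(if0 2 then 6 else -4) :: SEL :: PRIM2(sub)] | D=∅]
t=12: [S=[4] | E=∅ | C=[2 :: SEL :: SEL :: PRIM2(sub)] | D=∅]
t=13: [S=[2 :: 4] | E=∅ | C=[SEL :: SEL :: PRIM2(sub)] | D=∅]
t=14: [S=[4] | E=∅ | C=[-4 :: SEL :: PRIM2(sub)] | D=∅]
t=15: [S=[-4 :: 4] | E=∅ | C=[SEL :: PRIM2(sub)] | D=∅]
t=16: [S=[4] | E=∅ | C=[((λp. ((λx. x) 3)) -4) :: PRIM2(sub)] | D=∅]
t=17: [S=[4] | E=∅ | C=[-4 :: (λp. ((λx. x) 3)) :: AP :: PRIM2(sub)] | D=∅]
t=18: [S=[-4 :: 4] | E=∅ | C=[(λp. ((λx. x) 3)) :: AP :: PRIM2(sub)] | D=∅]
t=19: [S=[clo(λp. ((λx. x) 3), ∅) :: -4 :: 4] | E=∅ | C=[AP :: PRIM2(sub)] | D=∅]
t=20: [S=∅ | E={p↦-4} | C=[((λx. x) 3)] | D=[([4], ∅, [PRIM2(sub)])]]
t=21: [S=∅ | E={p↦-4} | C=[3 :: (λx. x) :: AP] | D=[([4], ∅, [PRIM2(sub)])]]
t=22: [S=[3] | E={p↦-4} | C=[(λx. x) :: AP] | D=[([4], ∅, [PRIM2(sub)])]]
t=23: [S=[clo(λx. x, {p↦-4}) :: 3] | E={p↦-4} | C=[AP] | D=[([4], ∅, [PRIM2(sub)])]]
t=24: [S=∅ | E={x↦3, p↦-4} | C=[x] | D=[(∅, {p↦-4}, ∅) :: ([4], ∅, [PRIM2(sub)])]]
t=25: [S=[3] | E={x↦3, p↦-4} | C=∅ | D=[(∅, {p↦-4}, ∅) :: ([4], ∅, [PRIM2(sub)])]]
t=26: [S=[3] | E={p↦-4} | C=∅ | D=[([4], ∅, [PRIM2(sub)])]]
t=27: [S=[3 :: 4] | E=∅ | C=[PRIM2(sub)] | D=∅]
t=28: [S=[1] | E=∅ | C=∅ | D=∅]
→ final value 1

Answer: 1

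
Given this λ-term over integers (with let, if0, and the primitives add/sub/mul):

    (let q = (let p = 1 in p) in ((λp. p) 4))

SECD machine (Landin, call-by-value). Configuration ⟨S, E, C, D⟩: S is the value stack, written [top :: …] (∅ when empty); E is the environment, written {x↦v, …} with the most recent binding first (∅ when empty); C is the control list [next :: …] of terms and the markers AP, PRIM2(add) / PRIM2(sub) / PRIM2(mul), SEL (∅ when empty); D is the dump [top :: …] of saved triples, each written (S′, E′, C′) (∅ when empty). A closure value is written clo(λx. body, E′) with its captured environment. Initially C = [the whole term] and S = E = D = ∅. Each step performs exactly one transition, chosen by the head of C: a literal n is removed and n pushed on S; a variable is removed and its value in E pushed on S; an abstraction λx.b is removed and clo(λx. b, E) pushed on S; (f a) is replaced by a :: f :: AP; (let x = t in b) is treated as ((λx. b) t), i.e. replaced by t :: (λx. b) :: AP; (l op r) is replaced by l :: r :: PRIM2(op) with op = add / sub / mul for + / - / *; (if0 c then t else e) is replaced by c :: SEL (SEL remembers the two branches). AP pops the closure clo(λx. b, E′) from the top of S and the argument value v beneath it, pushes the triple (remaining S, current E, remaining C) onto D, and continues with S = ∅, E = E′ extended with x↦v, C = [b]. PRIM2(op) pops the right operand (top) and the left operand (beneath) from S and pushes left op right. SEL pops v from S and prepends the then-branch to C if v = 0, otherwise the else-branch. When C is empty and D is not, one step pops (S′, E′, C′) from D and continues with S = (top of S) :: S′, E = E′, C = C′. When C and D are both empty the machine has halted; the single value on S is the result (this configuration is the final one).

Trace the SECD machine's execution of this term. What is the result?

t=0: ⟨S=∅; E=∅; C=[(let q = (let p = 1 in p) in ((λp. p) 4))]; D=∅⟩
t=1: ⟨S=∅; E=∅; C=[(let p = 1 in p) :: (λq. ((λp. p) 4)) :: AP]; D=∅⟩
t=2: ⟨S=∅; E=∅; C=[1 :: (λp. p) :: AP :: (λq. ((λp. p) 4)) :: AP]; D=∅⟩
t=3: ⟨S=[1]; E=∅; C=[(λp. p) :: AP :: (λq. ((λp. p) 4)) :: AP]; D=∅⟩
t=4: ⟨S=[clo(λp. p, ∅) :: 1]; E=∅; C=[AP :: (λq. ((λp. p) 4)) :: AP]; D=∅⟩
t=5: ⟨S=∅; E={p↦1}; C=[p]; D=[(∅, ∅, [(λq. ((λp. p) 4)) :: AP])]⟩
t=6: ⟨S=[1]; E={p↦1}; C=∅; D=[(∅, ∅, [(λq. ((λp. p) 4)) :: AP])]⟩
t=7: ⟨S=[1]; E=∅; C=[(λq. ((λp. p) 4)) :: AP]; D=∅⟩
t=8: ⟨S=[clo(λq. ((λp. p) 4), ∅) :: 1]; E=∅; C=[AP]; D=∅⟩
t=9: ⟨S=∅; E={q↦1}; C=[((λp. p) 4)]; D=[(∅, ∅, ∅)]⟩
t=10: ⟨S=∅; E={q↦1}; C=[4 :: (λp. p) :: AP]; D=[(∅, ∅, ∅)]⟩
t=11: ⟨S=[4]; E={q↦1}; C=[(λp. p) :: AP]; D=[(∅, ∅, ∅)]⟩
t=12: ⟨S=[clo(λp. p, {q↦1}) :: 4]; E={q↦1}; C=[AP]; D=[(∅, ∅, ∅)]⟩
t=13: ⟨S=∅; E={p↦4, q↦1}; C=[p]; D=[(∅, {q↦1}, ∅) :: (∅, ∅, ∅)]⟩
t=14: ⟨S=[4]; E={p↦4, q↦1}; C=∅; D=[(∅, {q↦1}, ∅) :: (∅, ∅, ∅)]⟩
t=15: ⟨S=[4]; E={q↦1}; C=∅; D=[(∅, ∅, ∅)]⟩
t=16: ⟨S=[4]; E=∅; C=∅; D=∅⟩
→ final value 4

Answer: 4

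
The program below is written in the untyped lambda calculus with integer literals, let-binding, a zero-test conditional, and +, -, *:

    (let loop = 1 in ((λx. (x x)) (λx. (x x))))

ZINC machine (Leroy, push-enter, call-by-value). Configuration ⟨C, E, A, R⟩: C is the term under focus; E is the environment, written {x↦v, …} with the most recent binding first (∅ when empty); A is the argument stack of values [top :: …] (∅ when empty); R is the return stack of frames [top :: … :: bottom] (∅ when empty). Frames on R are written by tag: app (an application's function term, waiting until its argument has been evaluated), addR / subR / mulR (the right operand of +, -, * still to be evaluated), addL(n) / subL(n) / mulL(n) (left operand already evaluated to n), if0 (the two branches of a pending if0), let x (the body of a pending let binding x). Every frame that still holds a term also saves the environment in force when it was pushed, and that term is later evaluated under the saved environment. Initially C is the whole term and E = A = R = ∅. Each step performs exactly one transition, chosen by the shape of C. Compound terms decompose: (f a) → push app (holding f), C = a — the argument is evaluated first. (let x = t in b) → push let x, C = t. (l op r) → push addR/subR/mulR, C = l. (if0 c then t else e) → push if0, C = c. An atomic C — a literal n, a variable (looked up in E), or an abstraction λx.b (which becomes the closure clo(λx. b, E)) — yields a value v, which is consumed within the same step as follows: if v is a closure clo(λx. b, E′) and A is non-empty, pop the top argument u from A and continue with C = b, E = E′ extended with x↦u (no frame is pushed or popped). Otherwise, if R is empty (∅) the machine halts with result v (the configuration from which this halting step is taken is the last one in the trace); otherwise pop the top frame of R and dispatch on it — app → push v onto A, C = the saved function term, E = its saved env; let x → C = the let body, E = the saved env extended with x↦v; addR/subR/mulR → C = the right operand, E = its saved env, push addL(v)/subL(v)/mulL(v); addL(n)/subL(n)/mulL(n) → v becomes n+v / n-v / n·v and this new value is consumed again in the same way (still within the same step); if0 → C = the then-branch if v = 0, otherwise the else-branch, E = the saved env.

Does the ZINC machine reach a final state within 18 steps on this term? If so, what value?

0. <C=(let loop = 1 in ((λx. (x x)) (λx. (x x)))), E=∅, A=∅, R=∅>
1. <C=1, E=∅, A=∅, R=[let loop]>
2. <C=((λx. (x x)) (λx. (x x))), E={loop↦1}, A=∅, R=∅>
3. <C=(λx. (x x)), E={loop↦1}, A=∅, R=[app]>
4. <C=(λx. (x x)), E={loop↦1}, A=[clo(λx. (x x), {loop↦1})], R=∅>
5. <C=(x x), E={x↦clo(λx. (x x), {loop↦1}), loop↦1}, A=∅, R=∅>
6. <C=x, E={x↦clo(λx. (x x), {loop↦1}), loop↦1}, A=∅, R=[app]>
7. <C=x, E={x↦clo(λx. (x x), {loop↦1}), loop↦1}, A=[clo(λx. (x x), {loop↦1})], R=∅>
… configuration repeats with period 3 (steps 5–7 recur indefinitely) …

Answer: DIVERGES (no final state within 18 steps)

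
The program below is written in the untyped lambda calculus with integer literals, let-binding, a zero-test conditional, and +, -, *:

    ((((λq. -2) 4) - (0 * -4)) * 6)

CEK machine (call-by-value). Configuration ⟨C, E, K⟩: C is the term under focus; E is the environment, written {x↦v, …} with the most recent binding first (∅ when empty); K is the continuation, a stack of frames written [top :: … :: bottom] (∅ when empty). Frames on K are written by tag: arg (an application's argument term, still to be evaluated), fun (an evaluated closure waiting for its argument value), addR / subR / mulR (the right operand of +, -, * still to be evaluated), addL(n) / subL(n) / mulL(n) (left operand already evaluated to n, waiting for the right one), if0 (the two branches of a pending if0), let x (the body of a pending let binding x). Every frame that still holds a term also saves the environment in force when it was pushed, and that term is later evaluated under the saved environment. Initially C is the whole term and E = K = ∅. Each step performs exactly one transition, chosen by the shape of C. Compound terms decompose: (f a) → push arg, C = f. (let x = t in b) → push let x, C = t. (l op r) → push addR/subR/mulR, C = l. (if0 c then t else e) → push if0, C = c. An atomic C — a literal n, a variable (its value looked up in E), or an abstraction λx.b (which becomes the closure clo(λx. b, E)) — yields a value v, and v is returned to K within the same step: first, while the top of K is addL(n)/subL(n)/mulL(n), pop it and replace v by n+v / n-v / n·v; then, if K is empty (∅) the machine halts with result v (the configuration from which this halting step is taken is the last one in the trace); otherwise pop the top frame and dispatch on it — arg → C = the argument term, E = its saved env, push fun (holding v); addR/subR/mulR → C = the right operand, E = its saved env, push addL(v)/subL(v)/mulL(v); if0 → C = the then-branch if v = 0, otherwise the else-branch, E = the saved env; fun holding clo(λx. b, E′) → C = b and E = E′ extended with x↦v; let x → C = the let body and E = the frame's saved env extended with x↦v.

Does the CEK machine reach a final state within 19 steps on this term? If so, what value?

[0] <C=((((λq. -2) 4) - (0 * -4)) * 6), E=∅, K=∅>
[1] <C=(((λq. -2) 4) - (0 * -4)), E=∅, K=[mulR]>
[2] <C=((λq. -2) 4), E=∅, K=[subR :: mulR]>
[3] <C=(λq. -2), E=∅, K=[arg :: subR :: mulR]>
[4] <C=4, E=∅, K=[fun :: subR :: mulR]>
[5] <C=-2, E={q↦4}, K=[subR :: mulR]>
[6] <C=(0 * -4), E=∅, K=[subL(-2) :: mulR]>
[7] <C=0, E=∅, K=[mulR :: subL(-2) :: mulR]>
[8] <C=-4, E=∅, K=[mulL(0) :: subL(-2) :: mulR]>
[9] <C=6, E=∅, K=[mulL(-2)]>
→ final value -12

Answer: -12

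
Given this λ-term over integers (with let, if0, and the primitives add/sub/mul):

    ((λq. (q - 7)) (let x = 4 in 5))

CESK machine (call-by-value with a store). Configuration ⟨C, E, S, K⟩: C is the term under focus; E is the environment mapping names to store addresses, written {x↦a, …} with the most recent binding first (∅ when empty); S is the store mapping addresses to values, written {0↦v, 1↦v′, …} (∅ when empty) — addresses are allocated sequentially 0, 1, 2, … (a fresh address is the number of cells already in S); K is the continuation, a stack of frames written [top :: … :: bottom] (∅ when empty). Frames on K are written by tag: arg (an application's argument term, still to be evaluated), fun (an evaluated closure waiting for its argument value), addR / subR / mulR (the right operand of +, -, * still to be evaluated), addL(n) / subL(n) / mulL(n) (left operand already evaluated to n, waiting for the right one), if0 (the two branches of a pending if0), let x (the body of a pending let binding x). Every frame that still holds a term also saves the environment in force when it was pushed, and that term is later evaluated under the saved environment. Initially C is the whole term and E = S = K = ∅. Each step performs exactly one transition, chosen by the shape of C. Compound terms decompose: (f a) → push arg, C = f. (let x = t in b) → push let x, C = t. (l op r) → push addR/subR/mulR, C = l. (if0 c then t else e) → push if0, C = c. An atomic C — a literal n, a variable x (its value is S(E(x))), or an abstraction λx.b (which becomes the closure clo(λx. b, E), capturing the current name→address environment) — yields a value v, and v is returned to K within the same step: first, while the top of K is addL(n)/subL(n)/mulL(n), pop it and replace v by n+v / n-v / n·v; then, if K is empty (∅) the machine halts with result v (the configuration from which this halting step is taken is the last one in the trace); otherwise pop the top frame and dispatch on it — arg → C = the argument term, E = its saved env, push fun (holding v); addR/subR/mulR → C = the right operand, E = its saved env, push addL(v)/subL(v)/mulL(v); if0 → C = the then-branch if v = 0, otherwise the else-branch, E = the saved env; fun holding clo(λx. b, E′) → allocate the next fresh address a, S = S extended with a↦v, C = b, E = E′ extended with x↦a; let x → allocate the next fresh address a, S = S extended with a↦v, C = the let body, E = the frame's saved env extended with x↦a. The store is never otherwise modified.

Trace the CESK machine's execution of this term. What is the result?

Answer: -2

Execution trace:
t=0: ⟨C=((λq. (q - 7)) (let x = 4 in 5)); E=∅; S=∅; K=∅⟩
t=1: ⟨C=(λq. (q - 7)); E=∅; S=∅; K=[arg]⟩
t=2: ⟨C=(let x = 4 in 5); E=∅; S=∅; K=[fun]⟩
t=3: ⟨C=4; E=∅; S=∅; K=[let x :: fun]⟩
t=4: ⟨C=5; E={x↦0}; S={0↦4}; K=[fun]⟩
t=5: ⟨C=(q - 7); E={q↦1}; S={0↦4, 1↦5}; K=∅⟩
t=6: ⟨C=q; E={q↦1}; S={0↦4, 1↦5}; K=[subR]⟩
t=7: ⟨C=7; E={q↦1}; S={0↦4, 1↦5}; K=[subL(5)]⟩
→ final value -2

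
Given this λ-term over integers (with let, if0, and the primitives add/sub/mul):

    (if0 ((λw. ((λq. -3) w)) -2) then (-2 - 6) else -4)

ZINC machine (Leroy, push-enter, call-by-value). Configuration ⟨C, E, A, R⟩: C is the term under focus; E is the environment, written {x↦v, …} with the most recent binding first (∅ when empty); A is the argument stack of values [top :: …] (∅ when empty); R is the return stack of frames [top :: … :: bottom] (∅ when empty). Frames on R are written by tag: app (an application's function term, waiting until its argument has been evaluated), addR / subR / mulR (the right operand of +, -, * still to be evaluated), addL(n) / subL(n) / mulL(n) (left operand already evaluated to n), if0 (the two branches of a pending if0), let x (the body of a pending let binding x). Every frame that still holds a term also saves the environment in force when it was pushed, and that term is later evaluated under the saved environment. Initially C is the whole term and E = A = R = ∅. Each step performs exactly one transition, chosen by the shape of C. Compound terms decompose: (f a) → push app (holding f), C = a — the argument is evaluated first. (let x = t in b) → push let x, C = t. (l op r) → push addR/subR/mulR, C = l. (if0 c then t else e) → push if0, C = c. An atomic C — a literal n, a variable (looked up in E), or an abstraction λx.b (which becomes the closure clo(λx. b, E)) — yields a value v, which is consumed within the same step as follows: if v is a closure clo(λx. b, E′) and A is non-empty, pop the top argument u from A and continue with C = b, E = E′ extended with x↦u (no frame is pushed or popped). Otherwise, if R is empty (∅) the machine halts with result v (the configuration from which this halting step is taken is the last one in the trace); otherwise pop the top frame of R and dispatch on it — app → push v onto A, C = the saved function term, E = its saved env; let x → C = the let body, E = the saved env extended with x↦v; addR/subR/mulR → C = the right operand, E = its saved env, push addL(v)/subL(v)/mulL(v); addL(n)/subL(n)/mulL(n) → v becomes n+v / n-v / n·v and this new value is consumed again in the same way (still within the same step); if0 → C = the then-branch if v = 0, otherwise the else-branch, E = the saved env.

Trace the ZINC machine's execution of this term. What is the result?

step 0: <C=(if0 ((λw. ((λq. -3) w)) -2) then (-2 - 6) else -4), E=∅, A=∅, R=∅>
step 1: <C=((λw. ((λq. -3) w)) -2), E=∅, A=∅, R=[if0]>
step 2: <C=-2, E=∅, A=∅, R=[app :: if0]>
step 3: <C=(λw. ((λq. -3) w)), E=∅, A=[-2], R=[if0]>
step 4: <C=((λq. -3) w), E={w↦-2}, A=∅, R=[if0]>
step 5: <C=w, E={w↦-2}, A=∅, R=[app :: if0]>
step 6: <C=(λq. -3), E={w↦-2}, A=[-2], R=[if0]>
step 7: <C=-3, E={q↦-2, w↦-2}, A=∅, R=[if0]>
step 8: <C=-4, E=∅, A=∅, R=∅>
→ final value -4

Answer: -4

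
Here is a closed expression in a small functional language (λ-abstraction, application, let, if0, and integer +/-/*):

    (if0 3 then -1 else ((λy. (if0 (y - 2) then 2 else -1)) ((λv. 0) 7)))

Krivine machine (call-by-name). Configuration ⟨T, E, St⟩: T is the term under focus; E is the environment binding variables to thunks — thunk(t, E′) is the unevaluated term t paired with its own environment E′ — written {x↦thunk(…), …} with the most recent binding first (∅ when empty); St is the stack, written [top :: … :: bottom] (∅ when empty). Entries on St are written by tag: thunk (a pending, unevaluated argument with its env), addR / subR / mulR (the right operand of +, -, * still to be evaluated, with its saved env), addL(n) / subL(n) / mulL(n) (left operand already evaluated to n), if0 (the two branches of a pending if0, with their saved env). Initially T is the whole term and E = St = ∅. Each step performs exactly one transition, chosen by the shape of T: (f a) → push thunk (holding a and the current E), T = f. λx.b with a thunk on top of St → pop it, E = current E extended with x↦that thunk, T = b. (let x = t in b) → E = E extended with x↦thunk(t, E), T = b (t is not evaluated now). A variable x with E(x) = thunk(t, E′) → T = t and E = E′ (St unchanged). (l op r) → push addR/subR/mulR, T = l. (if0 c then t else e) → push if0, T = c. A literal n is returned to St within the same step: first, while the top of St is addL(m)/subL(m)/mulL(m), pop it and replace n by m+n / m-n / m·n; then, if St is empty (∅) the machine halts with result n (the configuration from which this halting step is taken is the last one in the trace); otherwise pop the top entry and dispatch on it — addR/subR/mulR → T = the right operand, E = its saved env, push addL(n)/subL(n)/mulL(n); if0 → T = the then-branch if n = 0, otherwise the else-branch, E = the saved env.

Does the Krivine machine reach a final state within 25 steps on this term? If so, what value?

Answer: -1

Execution trace:
t=0: <T=(if0 3 then -1 else ((λy. (if0 (y - 2) then 2 else -1)) ((λv. 0) 7))), E=∅, St=∅>
t=1: <T=3, E=∅, St=[if0]>
t=2: <T=((λy. (if0 (y - 2) then 2 else -1)) ((λv. 0) 7)), E=∅, St=∅>
t=3: <T=(λy. (if0 (y - 2) then 2 else -1)), E=∅, St=[thunk]>
t=4: <T=(if0 (y - 2) then 2 else -1), E={y↦thunk(((λv. 0) 7), ∅)}, St=∅>
t=5: <T=(y - 2), E={y↦thunk(((λv. 0) 7), ∅)}, St=[if0]>
t=6: <T=y, E={y↦thunk(((λv. 0) 7), ∅)}, St=[subR :: if0]>
t=7: <T=((λv. 0) 7), E=∅, St=[subR :: if0]>
t=8: <T=(λv. 0), E=∅, St=[thunk :: subR :: if0]>
t=9: <T=0, E={v↦thunk(7, ∅)}, St=[subR :: if0]>
t=10: <T=2, E={y↦thunk(((λv. 0) 7), ∅)}, St=[subL(0) :: if0]>
t=11: <T=-1, E={y↦thunk(((λv. 0) 7), ∅)}, St=∅>
→ final value -1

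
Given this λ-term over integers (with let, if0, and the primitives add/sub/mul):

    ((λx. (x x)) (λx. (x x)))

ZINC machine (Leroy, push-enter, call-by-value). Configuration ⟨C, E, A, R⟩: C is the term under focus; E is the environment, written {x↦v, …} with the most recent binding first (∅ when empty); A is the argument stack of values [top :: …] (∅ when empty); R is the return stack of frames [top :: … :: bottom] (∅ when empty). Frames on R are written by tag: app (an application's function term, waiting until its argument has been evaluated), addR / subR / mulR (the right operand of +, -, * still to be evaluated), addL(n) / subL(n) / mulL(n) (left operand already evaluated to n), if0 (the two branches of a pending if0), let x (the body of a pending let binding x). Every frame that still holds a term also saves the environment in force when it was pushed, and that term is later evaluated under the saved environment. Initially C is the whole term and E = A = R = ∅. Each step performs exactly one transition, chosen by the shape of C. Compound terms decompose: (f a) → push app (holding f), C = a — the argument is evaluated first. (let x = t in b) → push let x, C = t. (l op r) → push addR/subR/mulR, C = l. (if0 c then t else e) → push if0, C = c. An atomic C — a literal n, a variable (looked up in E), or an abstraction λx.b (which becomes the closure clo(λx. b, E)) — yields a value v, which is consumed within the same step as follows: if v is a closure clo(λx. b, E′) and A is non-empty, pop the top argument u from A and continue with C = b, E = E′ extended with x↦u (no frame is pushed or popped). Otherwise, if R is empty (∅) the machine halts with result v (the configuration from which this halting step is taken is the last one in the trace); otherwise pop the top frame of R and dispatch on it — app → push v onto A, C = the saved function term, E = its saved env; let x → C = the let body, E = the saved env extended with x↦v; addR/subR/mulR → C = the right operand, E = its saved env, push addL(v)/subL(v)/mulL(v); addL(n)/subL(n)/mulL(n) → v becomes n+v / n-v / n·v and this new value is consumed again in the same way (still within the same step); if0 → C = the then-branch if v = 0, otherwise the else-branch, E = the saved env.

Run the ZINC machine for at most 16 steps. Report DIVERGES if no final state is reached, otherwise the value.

Answer: DIVERGES (no final state within 16 steps)

Execution trace:
0. [C=((λx. (x x)) (λx. (x x))) | E=∅ | A=∅ | R=∅]
1. [C=(λx. (x x)) | E=∅ | A=∅ | R=[app]]
2. [C=(λx. (x x)) | E=∅ | A=[clo(λx. (x x), ∅)] | R=∅]
3. [C=(x x) | E={x↦clo(λx. (x x), ∅)} | A=∅ | R=∅]
4. [C=x | E={x↦clo(λx. (x x), ∅)} | A=∅ | R=[app]]
5. [C=x | E={x↦clo(λx. (x x), ∅)} | A=[clo(λx. (x x), ∅)] | R=∅]
… configuration repeats with period 3 (steps 3–5 recur indefinitely) …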